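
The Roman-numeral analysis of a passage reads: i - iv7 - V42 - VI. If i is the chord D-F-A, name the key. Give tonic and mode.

D minor

The chord Dm is a minor triad rooted on D; its label is i.
If D is scale degree 1 and the mode makes that degree carry a minor triad, the tonic is D and the mode is minor.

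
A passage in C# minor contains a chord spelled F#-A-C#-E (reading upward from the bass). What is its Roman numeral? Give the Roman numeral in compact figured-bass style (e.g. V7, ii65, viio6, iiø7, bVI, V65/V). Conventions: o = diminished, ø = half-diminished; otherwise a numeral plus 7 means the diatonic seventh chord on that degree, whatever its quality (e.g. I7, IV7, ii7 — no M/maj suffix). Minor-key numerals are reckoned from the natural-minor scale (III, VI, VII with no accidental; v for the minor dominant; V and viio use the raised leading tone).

iv7

Stacked in thirds the chord is F#-A-C#-E: a minor seventh chord on F#.
In C# minor, F# is the subdominant; the diatonic minor seventh chord there is iv7.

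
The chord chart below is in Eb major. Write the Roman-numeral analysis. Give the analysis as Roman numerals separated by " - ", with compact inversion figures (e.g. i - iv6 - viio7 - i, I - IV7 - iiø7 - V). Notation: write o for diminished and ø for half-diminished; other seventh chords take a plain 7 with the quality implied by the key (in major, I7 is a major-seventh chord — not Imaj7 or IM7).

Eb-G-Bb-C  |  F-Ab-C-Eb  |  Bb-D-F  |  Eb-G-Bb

vi65 - ii7 - V - I

Eb-G-Bb-C: minor seventh chord on C = scale degree 6 → vi65.
F-Ab-C-Eb: root F is the supertonic; minor seventh chord there is ii7.
Bb-D-F: major triad on Bb = scale degree 5 → V.
Eb-G-Bb: major triad on Eb = scale degree 1 → I.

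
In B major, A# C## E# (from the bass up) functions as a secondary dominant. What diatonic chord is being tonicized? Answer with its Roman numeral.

The chord is a major triad on A#.
A dominant resolves down a perfect fifth: A# → D#. In B major, D# is scale degree 3, i.e. iii.

iii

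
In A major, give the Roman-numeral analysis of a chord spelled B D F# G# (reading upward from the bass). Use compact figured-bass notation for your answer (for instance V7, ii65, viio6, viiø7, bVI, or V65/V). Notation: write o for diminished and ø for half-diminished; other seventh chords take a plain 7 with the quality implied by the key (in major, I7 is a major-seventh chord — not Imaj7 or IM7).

viiø65

Stacked in thirds the chord is G#-B-D-F#: a half-diminished seventh chord on G#.
G# is scale degree 7 in A major, and a half-diminished seventh chord on that degree is written viiø7.
With B in the bass the chord is in first inversion, so the figured bass is 65.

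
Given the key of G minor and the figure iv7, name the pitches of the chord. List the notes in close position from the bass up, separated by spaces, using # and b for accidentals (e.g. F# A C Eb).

C Eb G Bb

In G minor, the fourth degree is C, and the diatonic chord built there is a minor seventh chord.
Stacking thirds from C gives C-Eb-G-Bb.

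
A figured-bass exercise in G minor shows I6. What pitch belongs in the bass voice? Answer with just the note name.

B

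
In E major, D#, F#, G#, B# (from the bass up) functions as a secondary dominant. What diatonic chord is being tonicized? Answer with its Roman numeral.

vi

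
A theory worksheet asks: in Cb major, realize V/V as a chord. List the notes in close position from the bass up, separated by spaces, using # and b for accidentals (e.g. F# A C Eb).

The slash means an applied dominant: we want the dominant of V. In Cb major, V is Gb major, and its dominant is built on Db.
Building a major triad on Db gives Db-F-Ab.

Db F Ab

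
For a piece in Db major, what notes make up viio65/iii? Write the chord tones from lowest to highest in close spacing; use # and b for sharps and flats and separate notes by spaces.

viio65/iii is a secondary leading-tone chord. The target iii is F in Db major; the applied chord is rooted a semitone below, on E.
Building a fully diminished seventh chord on E gives E-G-Bb-Db.
The figured bass 65 indicates first inversion, placing the third (G) in the bass: G-Bb-Db-E.

G Bb Db E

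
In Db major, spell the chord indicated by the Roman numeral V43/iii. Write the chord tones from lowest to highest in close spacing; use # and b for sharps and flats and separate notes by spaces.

The slash means an applied dominant: we want the dominant of iii. In Db major, iii is F minor, and its dominant is built on C.
Building a dominant seventh chord on C gives C-E-G-Bb.
With the 43 figure the chord is in second inversion; from the bass G upward in close position it reads G-Bb-C-E.

G Bb C E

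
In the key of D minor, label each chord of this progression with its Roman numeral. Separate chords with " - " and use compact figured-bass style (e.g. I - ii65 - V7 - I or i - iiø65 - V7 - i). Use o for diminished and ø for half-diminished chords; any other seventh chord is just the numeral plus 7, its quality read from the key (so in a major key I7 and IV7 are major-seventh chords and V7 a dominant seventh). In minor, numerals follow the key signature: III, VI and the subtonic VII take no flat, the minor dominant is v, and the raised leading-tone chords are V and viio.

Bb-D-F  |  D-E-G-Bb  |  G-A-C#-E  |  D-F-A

Bb-D-F: major triad on Bb = scale degree 6 → VI.
D-E-G-Bb: half-diminished seventh chord on E = scale degree 2 → iiø42.
G-A-C#-E: root A is the dominant; dominant seventh chord there is V42.
D-F-A has root D, degree 1 in D minor, so i.

VI - iiø42 - V42 - i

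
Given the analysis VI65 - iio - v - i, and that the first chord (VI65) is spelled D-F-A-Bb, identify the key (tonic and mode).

D minor

VI65 is given as D-F-A-Bb — a major seventh chord with root Bb.
VI65 on Bb implies Bb is the submediant; that puts the tonic at D, and the uppercase numeral fits minor mode.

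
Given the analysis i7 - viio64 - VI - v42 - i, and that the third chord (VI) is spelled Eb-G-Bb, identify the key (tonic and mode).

G minor

VI is given as Eb-G-Bb — a major triad with root Eb.
Counting down 5 scale steps from Eb places the tonic on G; a major triad on degree 6 is diatonic only in minor.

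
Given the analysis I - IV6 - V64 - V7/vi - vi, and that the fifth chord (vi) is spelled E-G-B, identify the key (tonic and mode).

vi is given as E-G-B — a minor triad with root E.
Counting down 5 scale steps from E places the tonic on G; a minor triad on degree 6 is diatonic only in major.

G major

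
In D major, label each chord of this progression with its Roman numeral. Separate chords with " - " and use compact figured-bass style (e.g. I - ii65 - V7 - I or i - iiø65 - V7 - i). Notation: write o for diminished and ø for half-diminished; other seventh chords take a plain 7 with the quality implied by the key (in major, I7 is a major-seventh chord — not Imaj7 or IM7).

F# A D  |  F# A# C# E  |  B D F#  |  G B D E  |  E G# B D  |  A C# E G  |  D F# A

I6 - V7/vi - vi - ii65 - V7/V - V7 - I

F#-A-D: major triad on D = scale degree 1 → I6.
F#-A#-C#-E: chromatic; F# is V of vi, so V7/vi.
B-D-F#: minor triad on B = scale degree 6 → vi.
G-B-D-E: minor seventh chord on E = scale degree 2 → ii65.
E-G#-B-D: a dominant seventh chord on E, the applied dominant of V → V7/V.
A-C#-E-G: root A is the dominant; dominant seventh chord there is V7.
D-F#-A: root D is the tonic; major triad there is I.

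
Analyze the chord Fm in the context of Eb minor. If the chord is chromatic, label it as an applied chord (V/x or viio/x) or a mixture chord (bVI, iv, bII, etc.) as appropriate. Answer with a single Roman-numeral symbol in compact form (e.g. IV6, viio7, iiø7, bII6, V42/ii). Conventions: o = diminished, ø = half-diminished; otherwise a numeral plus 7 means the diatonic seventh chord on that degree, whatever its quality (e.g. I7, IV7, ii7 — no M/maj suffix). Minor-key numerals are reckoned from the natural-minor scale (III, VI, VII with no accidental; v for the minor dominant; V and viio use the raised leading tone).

ii

Stacked in thirds the chord is F-Ab-C: a minor triad on F.
F is the second degree of Eb minor. This is the minor supertonic, borrowed from the parallel major (the Dorian ii).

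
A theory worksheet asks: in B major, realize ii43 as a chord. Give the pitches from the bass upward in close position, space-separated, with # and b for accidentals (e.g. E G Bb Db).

G# B C# E

The numeral's case and figure indicate a minor seventh chord. In B major its root, the second degree, is C#.
Stacking thirds from C# gives C#-E-G#-B.
The figured bass 43 indicates second inversion, placing the fifth (G#) in the bass: G#-B-C#-E.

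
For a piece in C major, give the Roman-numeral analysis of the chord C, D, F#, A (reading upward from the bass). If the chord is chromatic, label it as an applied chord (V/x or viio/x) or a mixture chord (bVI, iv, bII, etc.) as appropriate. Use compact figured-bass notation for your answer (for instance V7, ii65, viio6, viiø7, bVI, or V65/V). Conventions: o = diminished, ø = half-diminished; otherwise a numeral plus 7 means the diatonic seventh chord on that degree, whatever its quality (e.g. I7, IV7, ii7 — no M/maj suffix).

V42/V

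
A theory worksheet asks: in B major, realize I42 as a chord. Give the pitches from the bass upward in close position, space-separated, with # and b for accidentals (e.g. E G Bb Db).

A# B D# F#

In B major, scale degree 1 is B, and the diatonic chord built there is a major seventh chord.
That chord is spelled B-D#-F#-A#.
The figured bass 42 indicates third inversion, placing the seventh (A#) in the bass: A#-B-D#-F#.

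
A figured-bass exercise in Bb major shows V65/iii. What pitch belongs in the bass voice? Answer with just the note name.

The applied chord V65/iii is rooted on A: A-C#-E-G.
The figure 65 means first inversion — the third is in the bass.

C#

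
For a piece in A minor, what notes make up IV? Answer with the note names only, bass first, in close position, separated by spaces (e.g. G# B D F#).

D F# A

IV is the major subdominant, borrowed from the parallel major. In A minor that root is D.
So the chord is D-F#-A, a major triad.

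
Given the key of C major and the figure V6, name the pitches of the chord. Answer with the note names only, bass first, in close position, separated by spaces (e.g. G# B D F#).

B D G

The numeral's case and figure indicate a major triad. In C major its root, the fifth degree, is G.
That chord is spelled G-B-D.
The figured bass 6 indicates first inversion, placing the third (B) in the bass: B-D-G.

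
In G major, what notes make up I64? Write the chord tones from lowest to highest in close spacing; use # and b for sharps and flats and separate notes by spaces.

D G B

In G major, the tonic is G, and the diatonic chord built there is a major triad.
Stacking thirds from G gives G-B-D.
The figured bass 64 indicates second inversion, placing the fifth (D) in the bass: D-G-B.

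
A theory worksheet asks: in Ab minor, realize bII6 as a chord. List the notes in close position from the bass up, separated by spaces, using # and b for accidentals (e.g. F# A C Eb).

Db Fb Bbb

Scale degree 2 in Ab minor is Bb; lowering it a half step gives Bbb. bII6 is the Neapolitan sixth — a major triad on the lowered second degree, here in its customary first inversion.
So the chord is Bbb-Db-Fb.
With the 6 figure the chord is in first inversion; from the bass Db upward in close position it reads Db-Fb-Bbb.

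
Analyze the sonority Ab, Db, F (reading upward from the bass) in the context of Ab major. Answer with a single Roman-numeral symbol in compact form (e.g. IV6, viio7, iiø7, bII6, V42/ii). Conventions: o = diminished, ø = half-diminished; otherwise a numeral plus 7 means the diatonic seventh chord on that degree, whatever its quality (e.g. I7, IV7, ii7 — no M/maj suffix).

IV64

The pitches Db-F-Ab form a major triad rooted on Db.
Db is scale degree 4 in Ab major, and a major triad on that degree is written IV.
With Ab in the bass the chord is in second inversion, so the figured bass is 64.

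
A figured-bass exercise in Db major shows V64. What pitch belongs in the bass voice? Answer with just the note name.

Eb

V in Db major has root Ab; the chord is Ab-C-Eb.
The figure 64 means second inversion — the fifth is in the bass.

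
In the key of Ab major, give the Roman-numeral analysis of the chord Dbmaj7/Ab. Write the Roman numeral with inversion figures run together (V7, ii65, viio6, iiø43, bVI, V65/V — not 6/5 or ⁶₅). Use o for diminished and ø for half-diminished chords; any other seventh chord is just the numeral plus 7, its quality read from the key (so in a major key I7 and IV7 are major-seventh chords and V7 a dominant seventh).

IV43

The pitches Db-F-Ab-C form a major seventh chord rooted on Db.
Db is scale degree 4 in Ab major, and a major seventh chord on that degree is written IV7.
With Ab in the bass the chord is in second inversion, so the figured bass is 43.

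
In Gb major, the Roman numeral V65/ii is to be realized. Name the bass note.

The applied chord V65/ii is rooted on Eb: Eb-G-Bb-Db.
The figure 65 means first inversion — the third is in the bass.

G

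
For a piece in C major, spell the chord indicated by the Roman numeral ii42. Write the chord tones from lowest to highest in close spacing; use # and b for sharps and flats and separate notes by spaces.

The numeral's case and figure indicate a minor seventh chord. In C major its root, the second degree, is D.
Stacking thirds from D gives D-F-A-C.
The figured bass 42 indicates third inversion, placing the seventh (C) in the bass: C-D-F-A.

C D F A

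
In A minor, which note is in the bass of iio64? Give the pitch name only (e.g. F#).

F

iio in A minor has root B; the chord is B-D-F.
The figure 64 means second inversion — the fifth is in the bass.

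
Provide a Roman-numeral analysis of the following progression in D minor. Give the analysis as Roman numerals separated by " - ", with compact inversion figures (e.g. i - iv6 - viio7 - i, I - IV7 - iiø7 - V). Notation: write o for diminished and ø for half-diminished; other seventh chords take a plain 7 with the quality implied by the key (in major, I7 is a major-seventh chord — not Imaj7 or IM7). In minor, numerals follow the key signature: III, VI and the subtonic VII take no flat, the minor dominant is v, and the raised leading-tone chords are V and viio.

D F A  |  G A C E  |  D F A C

D-F-A: root D is the tonic; minor triad there is i.
G-A-C-E has root A, degree 5 in D minor, so v42.
D-F-A-C: root D is the tonic; minor seventh chord there is i7.

i - v42 - i7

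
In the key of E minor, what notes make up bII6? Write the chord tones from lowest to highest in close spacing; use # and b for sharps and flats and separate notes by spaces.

bII6 is the Neapolitan sixth — a major triad on the lowered second degree, here in its customary first inversion. In E minor that root is F.
So the chord is F-A-C, a major triad.
The figured bass 6 indicates first inversion, placing the third (A) in the bass: A-C-F.

A C F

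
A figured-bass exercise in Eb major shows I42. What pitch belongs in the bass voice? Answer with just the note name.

D

I in Eb major has root Eb; the chord is Eb-G-Bb-D.
The figure 42 means third inversion — the seventh is in the bass.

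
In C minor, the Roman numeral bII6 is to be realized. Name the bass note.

F

bII in C minor has root Db; the chord is Db-F-Ab.
The figure 6 means first inversion — the third is in the bass.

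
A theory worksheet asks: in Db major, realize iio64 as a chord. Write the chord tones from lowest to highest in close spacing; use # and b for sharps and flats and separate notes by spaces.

iio64 is the diminished supertonic triad, borrowed from the parallel minor. In Db major that root is Eb.
So the chord is Eb-Gb-Bbb, a diminished triad.
The figured bass 64 indicates second inversion, placing the fifth (Bbb) in the bass: Bbb-Eb-Gb.

Bbb Eb Gb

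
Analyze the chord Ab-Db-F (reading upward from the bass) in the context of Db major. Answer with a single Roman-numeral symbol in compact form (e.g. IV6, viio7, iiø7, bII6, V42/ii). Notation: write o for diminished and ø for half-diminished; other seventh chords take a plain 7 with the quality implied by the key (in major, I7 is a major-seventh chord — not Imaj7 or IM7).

I64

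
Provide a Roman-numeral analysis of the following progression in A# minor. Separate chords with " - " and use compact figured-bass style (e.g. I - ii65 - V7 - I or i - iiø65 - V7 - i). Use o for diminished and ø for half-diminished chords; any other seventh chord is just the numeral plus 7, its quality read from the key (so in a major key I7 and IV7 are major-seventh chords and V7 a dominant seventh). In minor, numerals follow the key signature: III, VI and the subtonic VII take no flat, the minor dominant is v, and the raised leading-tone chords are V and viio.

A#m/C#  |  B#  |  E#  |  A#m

i6 - V/V - V - i

A#m/C#: minor triad on A# = scale degree 1 → i6.
B# is the secondary dominant of V (major triad on B#): V/V.
E#: major triad on E# = scale degree 5 → V.
A#m: root A# is the tonic; minor triad there is i.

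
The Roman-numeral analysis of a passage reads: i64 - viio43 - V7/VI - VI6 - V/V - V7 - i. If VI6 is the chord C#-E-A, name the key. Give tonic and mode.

The anchor chord is a major triad on A, labeled VI6.
VI6 on A implies A is the submediant; that puts the tonic at C#, and the uppercase numeral fits minor mode.

C# minor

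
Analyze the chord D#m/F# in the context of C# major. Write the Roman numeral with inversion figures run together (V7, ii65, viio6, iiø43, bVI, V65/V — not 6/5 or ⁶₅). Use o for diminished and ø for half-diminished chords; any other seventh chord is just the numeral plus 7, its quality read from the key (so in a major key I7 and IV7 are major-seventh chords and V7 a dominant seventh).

The pitches D#-F#-A# form a minor triad rooted on D#.
In C# major, D# is the supertonic; the diatonic minor triad there is ii.
With F# in the bass the chord is in first inversion, so the figured bass is 6.

ii6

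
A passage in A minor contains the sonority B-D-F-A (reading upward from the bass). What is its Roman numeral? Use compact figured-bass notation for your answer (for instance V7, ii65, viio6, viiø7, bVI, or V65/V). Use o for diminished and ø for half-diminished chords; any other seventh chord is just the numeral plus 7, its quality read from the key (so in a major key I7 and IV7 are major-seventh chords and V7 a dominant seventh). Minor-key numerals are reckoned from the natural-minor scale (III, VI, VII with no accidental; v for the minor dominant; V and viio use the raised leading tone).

Stacked in thirds the chord is B-D-F-A: a half-diminished seventh chord on B.
B is scale degree 2 in A minor, and a half-diminished seventh chord on that degree is written iiø7.

iiø7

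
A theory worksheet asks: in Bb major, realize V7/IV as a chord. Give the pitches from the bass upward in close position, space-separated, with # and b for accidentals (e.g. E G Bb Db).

V7/IV is a secondary dominant — the dominant seventh of IV. IV in Bb major is Eb, so the applied chord's root is Bb, a perfect fifth above.
Building a dominant seventh chord on Bb gives Bb-D-F-Ab.

Bb D F Ab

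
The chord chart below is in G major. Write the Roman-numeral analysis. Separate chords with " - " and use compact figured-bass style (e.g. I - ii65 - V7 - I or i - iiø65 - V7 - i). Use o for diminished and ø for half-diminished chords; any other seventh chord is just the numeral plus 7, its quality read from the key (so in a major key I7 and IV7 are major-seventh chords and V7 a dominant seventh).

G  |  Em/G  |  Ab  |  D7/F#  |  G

I - vi6 - bII - V65 - I

G: root G is the tonic; major triad there is I.
Em/G: minor triad on E = scale degree 6 → vi6.
Ab: Ab with this quality isn't in the key; a major triad on b2 is the Neapolitan chord, bII.
D7/F#: dominant seventh chord on D = scale degree 5 → V65.
G has root G, degree 1 in G major, so I.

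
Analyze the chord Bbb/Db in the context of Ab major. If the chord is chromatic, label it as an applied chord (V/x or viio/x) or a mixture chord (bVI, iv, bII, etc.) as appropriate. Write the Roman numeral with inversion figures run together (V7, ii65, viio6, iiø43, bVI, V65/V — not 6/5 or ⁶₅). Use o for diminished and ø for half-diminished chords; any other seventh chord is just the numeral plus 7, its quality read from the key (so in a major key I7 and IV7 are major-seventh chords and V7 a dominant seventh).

The pitches Bbb-Db-Fb form a major triad rooted on Bbb.
Bbb is the lowered second degree of Ab major (diatonic 2 would be Bb). This is the Neapolitan sixth — a major triad on the lowered second degree, here in its customary first inversion.
With Db in the bass the chord is in first inversion, so the figured bass is 6.

bII6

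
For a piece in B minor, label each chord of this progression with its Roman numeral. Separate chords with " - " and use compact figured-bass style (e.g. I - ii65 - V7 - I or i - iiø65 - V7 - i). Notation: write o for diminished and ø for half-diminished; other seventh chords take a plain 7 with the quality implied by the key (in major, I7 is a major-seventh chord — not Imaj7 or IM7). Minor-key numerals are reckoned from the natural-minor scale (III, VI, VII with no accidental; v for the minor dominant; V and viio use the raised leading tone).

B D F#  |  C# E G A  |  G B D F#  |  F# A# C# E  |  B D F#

i - VII65 - VI7 - V7 - i

B-D-F#: minor triad on B = scale degree 1 → i.
C#-E-G-A: root A is the subtonic; dominant seventh chord there is VII65.
G-B-D-F#: major seventh chord on G = scale degree 6 → VI7.
F#-A#-C#-E: root F# is the dominant; dominant seventh chord there is V7.
B-D-F#: minor triad on B = scale degree 1 → i.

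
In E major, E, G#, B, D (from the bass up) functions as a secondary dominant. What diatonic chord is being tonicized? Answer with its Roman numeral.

The chord is a dominant seventh chord on E.
A dominant resolves down a perfect fifth: E → A. In E major, A is scale degree 4, i.e. IV.

IV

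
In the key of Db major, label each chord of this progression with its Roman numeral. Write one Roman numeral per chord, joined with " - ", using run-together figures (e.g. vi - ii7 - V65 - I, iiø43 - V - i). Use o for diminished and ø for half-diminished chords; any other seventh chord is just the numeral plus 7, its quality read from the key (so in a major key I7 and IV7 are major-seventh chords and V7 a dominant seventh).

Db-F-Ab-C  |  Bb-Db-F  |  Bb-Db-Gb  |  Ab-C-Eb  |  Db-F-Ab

Db-F-Ab-C: root Db is the tonic; major seventh chord there is I7.
Bb-Db-F has root Bb, degree 6 in Db major, so vi.
Bb-Db-Gb has root Gb, degree 4 in Db major, so IV6.
Ab-C-Eb: major triad on Ab = scale degree 5 → V.
Db-F-Ab: major triad on Db = scale degree 1 → I.

I7 - vi - IV6 - V - I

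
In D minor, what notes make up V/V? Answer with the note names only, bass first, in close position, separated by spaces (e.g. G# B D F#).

E G# B

V/V is a secondary dominant — the dominant triad of V. V in D minor is A, so the applied chord's root is E, a perfect fifth above.
Building a major triad on E gives E-G#-B.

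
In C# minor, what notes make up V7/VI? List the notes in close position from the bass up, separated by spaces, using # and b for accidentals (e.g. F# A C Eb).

The slash means an applied dominant: we want the dominant of VI. In C# minor, VI is A major, and its dominant is built on E.
Building a dominant seventh chord on E gives E-G#-B-D.

E G# B D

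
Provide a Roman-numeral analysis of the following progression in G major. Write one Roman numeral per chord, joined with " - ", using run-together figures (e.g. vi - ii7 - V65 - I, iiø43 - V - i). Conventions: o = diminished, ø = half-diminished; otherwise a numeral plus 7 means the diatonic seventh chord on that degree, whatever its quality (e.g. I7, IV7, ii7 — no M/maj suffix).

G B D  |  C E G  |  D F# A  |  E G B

I - IV - V - vi

G-B-D: major triad on G = scale degree 1 → I.
C-E-G has root C, degree 4 in G major, so IV.
D-F#-A: root D is the dominant; major triad there is V.
E-G-B has root E, degree 6 in G major, so vi.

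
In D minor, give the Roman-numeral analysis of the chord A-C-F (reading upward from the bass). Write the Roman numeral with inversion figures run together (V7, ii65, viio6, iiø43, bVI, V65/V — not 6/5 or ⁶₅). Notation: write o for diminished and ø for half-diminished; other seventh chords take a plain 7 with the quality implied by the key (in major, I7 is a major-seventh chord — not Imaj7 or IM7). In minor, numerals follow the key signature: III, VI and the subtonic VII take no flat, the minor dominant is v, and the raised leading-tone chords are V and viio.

III6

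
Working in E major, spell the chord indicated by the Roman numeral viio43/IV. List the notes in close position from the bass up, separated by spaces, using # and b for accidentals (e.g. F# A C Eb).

The slash marks an applied leading-tone chord: viio of IV. In E major, IV is A, so the leading tone to it is G#, a half step below.
Building a fully diminished seventh chord on G# gives G#-B-D-F.
The figured bass 43 indicates second inversion, placing the fifth (D) in the bass: D-F-G#-B.

D F G# B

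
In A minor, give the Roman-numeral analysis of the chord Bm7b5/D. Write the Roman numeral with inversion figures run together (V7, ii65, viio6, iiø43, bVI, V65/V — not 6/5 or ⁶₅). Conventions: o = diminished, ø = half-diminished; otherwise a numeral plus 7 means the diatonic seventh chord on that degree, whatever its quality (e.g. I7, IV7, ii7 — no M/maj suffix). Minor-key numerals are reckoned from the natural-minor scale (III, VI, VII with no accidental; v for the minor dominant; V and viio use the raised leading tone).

iiø65

Stacked in thirds the chord is B-D-F-A: a half-diminished seventh chord on B.
B is scale degree 2 in A minor, and a half-diminished seventh chord on that degree is written iiø7.
With D in the bass the chord is in first inversion, so the figured bass is 65.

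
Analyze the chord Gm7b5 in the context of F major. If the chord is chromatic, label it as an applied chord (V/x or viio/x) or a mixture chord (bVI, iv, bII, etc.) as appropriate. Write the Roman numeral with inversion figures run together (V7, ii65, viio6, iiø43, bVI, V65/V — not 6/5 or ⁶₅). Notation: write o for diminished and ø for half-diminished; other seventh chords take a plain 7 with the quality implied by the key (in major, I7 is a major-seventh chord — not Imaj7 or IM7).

iiø7

The pitches G-Bb-Db-F form a half-diminished seventh chord rooted on G.
G is the second degree of F major. This is the half-diminished supertonic seventh, borrowed from the parallel minor.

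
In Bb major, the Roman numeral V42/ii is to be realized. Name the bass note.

F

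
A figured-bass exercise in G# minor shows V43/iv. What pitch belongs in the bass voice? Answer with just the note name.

D#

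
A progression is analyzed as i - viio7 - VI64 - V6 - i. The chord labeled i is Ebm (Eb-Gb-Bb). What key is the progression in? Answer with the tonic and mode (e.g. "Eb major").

Eb minor

The anchor chord is a minor triad on Eb, labeled i.
If Eb is scale degree 1 and the mode makes that degree carry a minor triad, the tonic is Eb and the mode is minor.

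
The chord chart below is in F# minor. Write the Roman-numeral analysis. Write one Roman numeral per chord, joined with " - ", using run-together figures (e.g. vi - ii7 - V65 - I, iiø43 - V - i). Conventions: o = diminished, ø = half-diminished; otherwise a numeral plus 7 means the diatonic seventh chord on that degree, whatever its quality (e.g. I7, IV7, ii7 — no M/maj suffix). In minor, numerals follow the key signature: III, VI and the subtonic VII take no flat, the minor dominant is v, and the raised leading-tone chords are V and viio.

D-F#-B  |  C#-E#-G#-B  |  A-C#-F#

iv6 - V7 - i6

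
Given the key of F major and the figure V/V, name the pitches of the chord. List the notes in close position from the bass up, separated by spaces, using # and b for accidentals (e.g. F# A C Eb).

G B D

V/V is a secondary dominant — the dominant triad of V. V in F major is C, so the applied chord's root is G, a perfect fifth above.
Building a major triad on G gives G-B-D.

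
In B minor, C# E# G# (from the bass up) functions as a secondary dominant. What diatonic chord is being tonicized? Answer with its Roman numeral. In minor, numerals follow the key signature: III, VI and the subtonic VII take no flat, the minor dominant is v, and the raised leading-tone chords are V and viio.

V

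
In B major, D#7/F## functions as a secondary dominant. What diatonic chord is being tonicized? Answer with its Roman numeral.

vi

The chord is a dominant seventh chord on D#.
A dominant resolves down a perfect fifth: D# → G#. In B major, G# is scale degree 6, i.e. vi.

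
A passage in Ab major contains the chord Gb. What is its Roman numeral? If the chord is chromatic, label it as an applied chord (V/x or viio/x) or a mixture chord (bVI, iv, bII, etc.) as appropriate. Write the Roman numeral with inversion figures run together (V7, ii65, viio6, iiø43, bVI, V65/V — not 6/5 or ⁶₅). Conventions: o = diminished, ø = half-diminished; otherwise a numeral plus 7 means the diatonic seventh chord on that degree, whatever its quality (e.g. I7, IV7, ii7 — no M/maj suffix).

bVII

The pitches Gb-Bb-Db form a major triad rooted on Gb.
Gb is the lowered seventh degree of Ab major (diatonic 7 would be G). This is a major triad on the lowered seventh degree (the subtonic), borrowed from the parallel minor.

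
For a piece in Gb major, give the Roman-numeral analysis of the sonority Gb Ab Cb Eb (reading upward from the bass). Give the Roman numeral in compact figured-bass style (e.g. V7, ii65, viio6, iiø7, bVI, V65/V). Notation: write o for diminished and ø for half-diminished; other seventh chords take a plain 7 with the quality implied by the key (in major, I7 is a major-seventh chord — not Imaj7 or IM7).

ii42

Stacked in thirds the chord is Ab-Cb-Eb-Gb: a minor seventh chord on Ab.
Ab is scale degree 2 in Gb major, and a minor seventh chord on that degree is written ii7.
With Gb in the bass the chord is in third inversion, so the figured bass is 42.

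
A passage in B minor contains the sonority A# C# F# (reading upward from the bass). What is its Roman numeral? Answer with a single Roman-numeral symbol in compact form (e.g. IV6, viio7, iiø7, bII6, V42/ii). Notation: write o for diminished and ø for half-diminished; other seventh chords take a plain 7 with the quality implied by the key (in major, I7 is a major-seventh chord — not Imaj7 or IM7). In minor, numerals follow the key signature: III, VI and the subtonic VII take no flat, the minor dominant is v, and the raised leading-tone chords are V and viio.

V6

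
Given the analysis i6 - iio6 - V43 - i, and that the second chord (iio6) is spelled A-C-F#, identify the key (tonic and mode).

E minor

The anchor chord is a diminished triad on F#, labeled iio6.
Counting down one scale step from F# places the tonic on E; a diminished triad on degree 2 is diatonic only in minor.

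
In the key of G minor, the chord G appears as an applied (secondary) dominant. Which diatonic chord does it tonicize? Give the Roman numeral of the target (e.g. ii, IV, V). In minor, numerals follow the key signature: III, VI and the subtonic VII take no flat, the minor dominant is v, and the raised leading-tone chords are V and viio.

The chord is a major triad on G.
A dominant resolves down a perfect fifth: G → C. In G minor, C is scale degree 4, i.e. iv.

iv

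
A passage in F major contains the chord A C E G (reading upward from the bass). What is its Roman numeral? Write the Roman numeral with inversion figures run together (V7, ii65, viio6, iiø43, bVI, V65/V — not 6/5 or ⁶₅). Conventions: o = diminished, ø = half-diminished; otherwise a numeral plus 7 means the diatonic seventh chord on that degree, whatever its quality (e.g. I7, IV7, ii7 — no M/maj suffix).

iii7

Stacked in thirds the chord is A-C-E-G: a minor seventh chord on A.
In F major, A is the mediant; the diatonic minor seventh chord there is iii7.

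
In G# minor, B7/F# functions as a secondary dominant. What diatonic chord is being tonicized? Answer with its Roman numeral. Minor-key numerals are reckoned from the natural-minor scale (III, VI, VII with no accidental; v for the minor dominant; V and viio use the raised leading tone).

VI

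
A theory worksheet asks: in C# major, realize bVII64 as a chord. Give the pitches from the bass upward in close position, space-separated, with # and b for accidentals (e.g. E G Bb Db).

F# B D#

Scale degree 7 in C# major is B#; lowering it a half step gives B. bVII64 is a major triad on the lowered seventh degree (the subtonic), borrowed from the parallel minor.
So the chord is B-D#-F#, a major triad.
With the 64 figure the chord is in second inversion; from the bass F# upward in close position it reads F#-B-D#.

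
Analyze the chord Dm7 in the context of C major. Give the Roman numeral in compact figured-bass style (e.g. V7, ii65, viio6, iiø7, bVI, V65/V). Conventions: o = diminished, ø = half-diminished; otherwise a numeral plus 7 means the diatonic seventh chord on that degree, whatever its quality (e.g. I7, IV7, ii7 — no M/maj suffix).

The pitches D-F-A-C form a minor seventh chord rooted on D.
In C major, D is the supertonic; the diatonic minor seventh chord there is ii7.

ii7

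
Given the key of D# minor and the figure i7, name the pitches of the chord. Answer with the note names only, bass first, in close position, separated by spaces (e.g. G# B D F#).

D# F# A# C#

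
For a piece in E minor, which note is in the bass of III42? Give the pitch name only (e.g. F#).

III in E minor has root G; the chord is G-B-D-F#.
The figure 42 means third inversion — the seventh is in the bass.

F#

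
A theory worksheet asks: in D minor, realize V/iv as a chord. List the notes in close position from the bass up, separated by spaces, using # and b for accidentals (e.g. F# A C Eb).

V/iv is a secondary dominant — the dominant triad of iv. iv in D minor is G, so the applied chord's root is D, a perfect fifth above.
Building a major triad on D gives D-F#-A.

D F# A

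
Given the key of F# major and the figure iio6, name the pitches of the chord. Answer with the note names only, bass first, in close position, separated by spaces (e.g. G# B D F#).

iio6 is the diminished supertonic triad, borrowed from the parallel minor. In F# major that root is G#.
So the chord is G#-B-D.
With the 6 figure the chord is in first inversion; from the bass B upward in close position it reads B-D-G#.

B D G#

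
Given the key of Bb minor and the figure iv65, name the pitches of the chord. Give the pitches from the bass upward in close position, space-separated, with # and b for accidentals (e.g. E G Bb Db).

Gb Bb Db Eb

The numeral's case and figure indicate a minor seventh chord. In Bb minor its root, the fourth degree, is Eb.
Stacking thirds from Eb gives Eb-Gb-Bb-Db.
With the 65 figure the chord is in first inversion; from the bass Gb upward in close position it reads Gb-Bb-Db-Eb.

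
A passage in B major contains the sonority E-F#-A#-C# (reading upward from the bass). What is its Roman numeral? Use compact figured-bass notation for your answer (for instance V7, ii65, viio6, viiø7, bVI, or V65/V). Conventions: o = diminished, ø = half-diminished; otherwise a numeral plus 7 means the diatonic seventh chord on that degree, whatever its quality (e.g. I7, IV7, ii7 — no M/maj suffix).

The pitches F#-A#-C#-E form a dominant seventh chord rooted on F#.
F# is scale degree 5 in B major, and a dominant seventh chord on that degree is written V7.
With E in the bass the chord is in third inversion, so the figured bass is 42.

V42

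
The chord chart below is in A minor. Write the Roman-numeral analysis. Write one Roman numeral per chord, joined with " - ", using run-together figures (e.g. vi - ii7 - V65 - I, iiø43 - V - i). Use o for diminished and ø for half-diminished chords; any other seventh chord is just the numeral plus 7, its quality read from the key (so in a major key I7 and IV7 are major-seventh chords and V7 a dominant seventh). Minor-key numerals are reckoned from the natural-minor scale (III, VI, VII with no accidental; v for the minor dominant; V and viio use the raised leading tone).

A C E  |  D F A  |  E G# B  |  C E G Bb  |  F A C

i - iv - V - V7/VI - VI

A-C-E has root A, degree 1 in A minor, so i.
D-F-A has root D, degree 4 in A minor, so iv.
E-G#-B has root E, degree 5 in A minor, so V.
C-E-G-Bb is the secondary dominant of VI (dominant seventh chord on C): V7/VI.
F-A-C: major triad on F = scale degree 6 → VI.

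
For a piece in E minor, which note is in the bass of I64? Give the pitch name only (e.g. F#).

B

I in E minor has root E; the chord is E-G#-B.
The figure 64 means second inversion — the fifth is in the bass.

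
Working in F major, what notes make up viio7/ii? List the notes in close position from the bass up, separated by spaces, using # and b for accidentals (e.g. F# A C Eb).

The slash marks an applied leading-tone chord: viio of ii. In F major, ii is G, so the leading tone to it is F#, a half step below.
Building a fully diminished seventh chord on F# gives F#-A-C-Eb.

F# A C Eb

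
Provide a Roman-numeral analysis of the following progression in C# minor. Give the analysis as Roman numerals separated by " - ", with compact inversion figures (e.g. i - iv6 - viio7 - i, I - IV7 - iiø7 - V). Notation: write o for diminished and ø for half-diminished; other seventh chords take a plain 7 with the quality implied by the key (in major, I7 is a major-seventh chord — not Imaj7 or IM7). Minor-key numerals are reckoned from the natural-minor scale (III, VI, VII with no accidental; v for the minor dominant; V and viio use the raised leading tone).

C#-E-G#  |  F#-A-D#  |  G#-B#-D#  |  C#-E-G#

C#-E-G#: root C# is the tonic; minor triad there is i.
F#-A-D# has root D#, degree 2 in C# minor, so iio6.
G#-B#-D#: root G# is the dominant; major triad there is V.
C#-E-G#: root C# is the tonic; minor triad there is i.

i - iio6 - V - i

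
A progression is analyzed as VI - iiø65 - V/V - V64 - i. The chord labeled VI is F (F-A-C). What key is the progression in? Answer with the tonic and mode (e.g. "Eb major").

The anchor chord is a major triad on F, labeled VI.
If F is scale degree 6 and the mode makes that degree carry a major triad, the tonic is A and the mode is minor.

A minor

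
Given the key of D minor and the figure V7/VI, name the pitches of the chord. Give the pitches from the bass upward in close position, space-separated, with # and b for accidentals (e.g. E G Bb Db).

F A C Eb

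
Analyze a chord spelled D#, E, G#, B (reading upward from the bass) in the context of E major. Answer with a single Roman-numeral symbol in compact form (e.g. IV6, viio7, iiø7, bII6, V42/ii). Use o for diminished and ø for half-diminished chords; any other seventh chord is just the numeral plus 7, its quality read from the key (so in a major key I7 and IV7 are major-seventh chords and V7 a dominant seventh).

I42

Stacked in thirds the chord is E-G#-B-D#: a major seventh chord on E.
E is scale degree 1 in E major, and a major seventh chord on that degree is written I7.
With D# in the bass the chord is in third inversion, so the figured bass is 42.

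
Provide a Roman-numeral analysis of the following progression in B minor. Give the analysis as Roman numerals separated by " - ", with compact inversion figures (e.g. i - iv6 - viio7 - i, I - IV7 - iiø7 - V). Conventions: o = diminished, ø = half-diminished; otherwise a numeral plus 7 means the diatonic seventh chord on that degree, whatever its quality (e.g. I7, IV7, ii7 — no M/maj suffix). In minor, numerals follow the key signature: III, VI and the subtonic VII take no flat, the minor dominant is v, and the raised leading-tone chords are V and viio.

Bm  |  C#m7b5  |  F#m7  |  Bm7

Bm: root B is the tonic; minor triad there is i.
C#m7b5: half-diminished seventh chord on C# = scale degree 2 → iiø7.
F#m7: root F# is the dominant; minor seventh chord there is v7.
Bm7 has root B, degree 1 in B minor, so i7.

i - iiø7 - v7 - i7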